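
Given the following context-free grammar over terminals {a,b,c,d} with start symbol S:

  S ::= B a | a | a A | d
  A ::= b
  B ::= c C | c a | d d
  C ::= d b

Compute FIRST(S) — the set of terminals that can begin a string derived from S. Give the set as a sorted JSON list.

FIRST sets, iterate to fixpoint:
round 1:
  A via A→b: +{b}
  B via B→c C: +{c}
  B via B→d d: +{d}
  C via C→d b: +{d}
  S via S→B a: +{c,d}
  S via S→a: +{a}
  S: {a,c,d}  A: {b}  B: {c,d}  C: {d}
round 2: (stable)
  S: {a,c,d}  A: {b}  B: {c,d}  C: {d}

FIRST(S) = ["a", "c", "d"]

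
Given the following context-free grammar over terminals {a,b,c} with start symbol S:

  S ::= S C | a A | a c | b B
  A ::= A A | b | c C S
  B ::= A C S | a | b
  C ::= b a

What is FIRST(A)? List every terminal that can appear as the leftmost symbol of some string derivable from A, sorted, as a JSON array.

FIRST sets, iterate to fixpoint:
iter 1:
  A via A→b: +{b}
  A via A→c C S: +{c}
  B via B→A C S: +{b,c}
  B via B→a: +{a}
  C via C→b a: +{b}
  S via S→a A: +{a}
  S via S→b B: +{b}
  FIRST[S]={a,b}  FIRST[A]={b,c}  FIRST[B]={a,b,c}  FIRST[C]={b}
iter 2: — fixpoint
  FIRST[S]={a,b}  FIRST[A]={b,c}  FIRST[B]={a,b,c}  FIRST[C]={b}

FIRST(A) = ["b", "c"]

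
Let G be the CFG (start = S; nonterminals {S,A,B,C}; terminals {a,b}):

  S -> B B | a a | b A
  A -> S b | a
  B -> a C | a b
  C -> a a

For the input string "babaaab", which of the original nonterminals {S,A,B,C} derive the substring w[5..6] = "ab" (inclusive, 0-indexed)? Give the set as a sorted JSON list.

CNF form of G:
  S -> B B | T0 A | T1 T1
  A -> S T0 | a
  B -> T1 C | T1 T0
  C -> T1 T1
  T0 -> b
  T1 -> a

CYK table (by increasing span) (cells [i..j] with 5 ≤ i ≤ j ≤ 6 only):
  T[5,5] 'a' = {A,T1}  orig:{A}
  T[6,6] 'b' = {T0}  orig:{}
  T[5,6] 'ab' = {B}

Original NTs in T[5,6] deriving "ab": ["B"]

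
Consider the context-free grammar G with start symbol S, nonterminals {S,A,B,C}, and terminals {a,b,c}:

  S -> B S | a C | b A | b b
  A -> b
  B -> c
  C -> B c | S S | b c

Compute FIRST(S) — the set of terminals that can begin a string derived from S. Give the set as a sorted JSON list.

FIRST sets, iterate to fixpoint:
pass 1:
  A via A→b: +{b}
  B via B→c: +{c}
  C via C→B c: +{c}
  C via C→b c: +{b}
  S via S→B S: +{c}
  S via S→a C: +{a}
  S via S→b A: +{b}
  FIRST[S]={a,b,c}  FIRST[A]={b}  FIRST[B]={c}  FIRST[C]={b,c}
pass 2:
  C via C→S S: +{a}
  FIRST[S]={a,b,c}  FIRST[A]={b}  FIRST[B]={c}  FIRST[C]={a,b,c}
pass 3: (no change)
  FIRST[S]={a,b,c}  FIRST[A]={b}  FIRST[B]={c}  FIRST[C]={a,b,c}

FIRST(S) = ["a", "b", "c"]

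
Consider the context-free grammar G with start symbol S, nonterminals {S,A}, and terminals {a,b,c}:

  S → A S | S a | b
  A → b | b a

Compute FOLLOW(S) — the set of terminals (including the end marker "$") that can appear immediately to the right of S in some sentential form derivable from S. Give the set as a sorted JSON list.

Compute FIRST by fixpoint:
[1]
  A via A→b: +{b}
  S via S→A S: +{b}
  FIRST(S)={b}  FIRST(A)={b}
[2] done
  FIRST(S)={b}  FIRST(A)={b}

FOLLOW iteration:
FOLLOW(S) := {$}
pass 1:
  S→A S: FOLLOW(A) ⊇ FIRST(S) = {b}; new: +{b}
  S→S a: FOLLOW(S) ⊇ FIRST(a) = {a}; new: +{a}
  FOLLOW[S]={$,a}  FOLLOW[A]={b}
pass 2: (stable)
  FOLLOW[S]={$,a}  FOLLOW[A]={b}

FOLLOW(S) = ["$", "a"]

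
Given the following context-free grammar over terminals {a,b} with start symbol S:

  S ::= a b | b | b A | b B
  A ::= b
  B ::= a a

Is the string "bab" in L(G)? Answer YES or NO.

CNF form of G:
  S -> T0 T1 | T1 A | T1 B | b
  A -> b
  B -> T0 T0
  T0 -> a
  T1 -> b

Fill CYK table bottom-up:
  cell(0,0) b: {A,S,T1}  orig:{A,S}
  cell(1,1) a: {T0}  orig:{}
  cell(2,2) b: {A,S,T1}  orig:{A,S}
  cell(0,1) ba: ∅
  cell(1,2) ab: {S}
  cell(0,2) bab: ∅

S ∉ T[0,2] ⇒ NO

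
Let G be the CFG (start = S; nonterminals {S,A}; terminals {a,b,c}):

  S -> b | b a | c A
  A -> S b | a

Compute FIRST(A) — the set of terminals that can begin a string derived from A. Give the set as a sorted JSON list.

FIRST sets, iterate to fixpoint:
[1]
  A via A→a: +{a}
  S via S→b: +{b}
  S via S→c A: +{c}
  S: {b,c}  A: {a}
[2]
  A via A→S b: +{b,c}
  S: {b,c}  A: {a,b,c}
[3] — fixpoint
  S: {b,c}  A: {a,b,c}

FIRST(A) = ["a", "b", "c"]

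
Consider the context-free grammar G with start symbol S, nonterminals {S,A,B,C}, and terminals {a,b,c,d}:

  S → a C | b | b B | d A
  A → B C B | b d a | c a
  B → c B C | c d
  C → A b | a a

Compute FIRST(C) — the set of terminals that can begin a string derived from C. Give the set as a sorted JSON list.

FIRST iteration:
iter 1:
  A via A→b d a: +{b}
  A via A→c a: +{c}
  B via B→c B C: +{c}
  C via C→A b: +{b,c}
  C via C→a a: +{a}
  S via S→a C: +{a}
  S via S→b: +{b}
  S via S→d A: +{d}
  S: {a,b,d}  A: {b,c}  B: {c}  C: {a,b,c}
iter 2: (no change)
  S: {a,b,d}  A: {b,c}  B: {c}  C: {a,b,c}

FIRST(C) = ["a", "b", "c"]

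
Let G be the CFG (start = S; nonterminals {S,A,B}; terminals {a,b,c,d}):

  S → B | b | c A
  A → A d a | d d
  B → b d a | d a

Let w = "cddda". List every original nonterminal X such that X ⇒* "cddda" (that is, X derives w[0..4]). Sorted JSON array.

Convert to CNF:
  S -> T0 T1 | T2 X6 | T3 A | b
  A -> A X4 | T0 T0
  B -> T0 T1 | T2 X5
  T0 -> d
  T1 -> a
  T2 -> b
  T3 -> c
  X4 -> T0 T1
  X5 -> T0 T1
  X6 -> T0 T1

CYK fill, restricted to cells inside w[0..4]:
  [0..0]={T3}  "c"  orig:{}
  [1..1]={T0}  "d"  orig:{}
  [2..2]={T0}  "d"  orig:{}
  [3..3]={T0}  "d"  orig:{}
  [4..4]={T1}  "a"  orig:{}
  [0..1]=∅  "cd"
  [1..2]={A}  "dd"
  [2..3]={A}  "dd"
  [3..4]={B,S,X4,X5,X6}  "da"  orig:{B,S}
  [0..2]={S}  "cdd"
  [1..3]=∅  "ddd"
  [2..4]=∅  "dda"
  [0..3]=∅  "cddd"
  [1..4]={A}  "ddda"
  [0..4]={S}  "cddda"

Original NTs in T[0,4] deriving "cddda": ["S"]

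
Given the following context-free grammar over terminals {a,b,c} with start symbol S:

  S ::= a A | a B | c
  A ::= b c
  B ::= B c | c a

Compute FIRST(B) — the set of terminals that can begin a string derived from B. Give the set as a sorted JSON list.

Compute FIRST by fixpoint:
pass 1:
  A via A→b c: +{b}
  B via B→c a: +{c}
  S via S→a A: +{a}
  S via S→c: +{c}
  S: {a,c}  A: {b}  B: {c}
pass 2: — fixpoint
  S: {a,c}  A: {b}  B: {c}

FIRST(B) = ["c"]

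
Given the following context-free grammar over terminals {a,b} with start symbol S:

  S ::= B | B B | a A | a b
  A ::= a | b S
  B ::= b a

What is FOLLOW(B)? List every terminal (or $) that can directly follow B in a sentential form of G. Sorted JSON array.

Compute FIRST by fixpoint:
iter 1:
  A via A→a: +{a}
  A via A→b S: +{b}
  B via B→b a: +{b}
  S via S→B: +{b}
  S via S→a A: +{a}
  S: {a,b}  A: {a,b}  B: {b}
iter 2: (stable)
  S: {a,b}  A: {a,b}  B: {b}

FOLLOW iteration:
initialize: $ ∈ FOLLOW(S)
round 1:
  S→B: FOLLOW(B) ⊇ FOLLOW(S) ⊇ {$}; new: +{$}
  S→B B: FOLLOW(B) ⊇ FIRST(B) = {b}; new: +{b}
  S→a A: FOLLOW(A) ⊇ FOLLOW(S) ⊇ {$}; new: +{$}
  FOLLOW(S)={$}  FOLLOW(A)={$}  FOLLOW(B)={$,b}
round 2: — fixpoint
  FOLLOW(S)={$}  FOLLOW(A)={$}  FOLLOW(B)={$,b}

FOLLOW(B) = ["$", "b"]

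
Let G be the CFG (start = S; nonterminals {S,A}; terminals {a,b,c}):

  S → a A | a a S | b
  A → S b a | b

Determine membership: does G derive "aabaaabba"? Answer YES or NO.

Convert to CNF:
  S -> T1 A | T1 X3 | b
  A -> S X2 | b
  T0 -> b
  T1 -> a
  X2 -> T0 T1
  X3 -> T1 S

CYK table (by increasing span):
  [0..0]={T1}  "a"  orig:{}
  [1..1]={T1}  "a"  orig:{}
  [2..2]={A,S,T0}  "b"  orig:{A,S}
  [3..3]={T1}  "a"  orig:{}
  [4..4]={T1}  "a"  orig:{}
  [5..5]={T1}  "a"  orig:{}
  [6..6]={A,S,T0}  "b"  orig:{A,S}
  [7..7]={A,S,T0}  "b"  orig:{A,S}
  [8..8]={T1}  "a"  orig:{}
  [0..1]=∅  "aa"
  [1..2]={S,X3}  "ab"  orig:{S}
  [2..3]={X2}  "ba"  orig:{}
  [3..4]=∅  "aa"
  [4..5]=∅  "aa"
  [5..6]={S,X3}  "ab"  orig:{S}
  [6..7]=∅  "bb"
  [7..8]={X2}  "ba"  orig:{}
  [0..2]={S,X3}  "aab"  orig:{S}
  [1..3]=∅  "aba"
  [2..4]=∅  "baa"
  [3..5]=∅  "aaa"
  [4..6]={S,X3}  "aab"  orig:{S}
  [5..7]=∅  "abb"
  [6..8]={A}  "bba"
  [0..3]=∅  "aaba"
  [1..4]=∅  "abaa"
  [2..5]=∅  "baaa"
  [3..6]={S,X3}  "aaab"  orig:{S}
  [4..7]=∅  "aabb"
  [5..8]={A,S}  "abba"
  [0..4]=∅  "aabaa"
  [1..5]=∅  "abaaa"
  [2..6]=∅  "baaab"
  [3..7]=∅  "aaabb"
  [4..8]={A,S,X3}  "aabba"  orig:{A,S}
  [0..5]=∅  "aabaaa"
  [1..6]=∅  "abaaab"
  [2..7]=∅  "baaabb"
  [3..8]={A,S,X3}  "aaabba"  orig:{A,S}
  [0..6]=∅  "aabaaab"
  [1..7]=∅  "abaaabb"
  [2..8]=∅  "baaabba"
  [0..7]=∅  "aabaaabb"
  [1..8]=∅  "abaaabba"
  [0..8]=∅  "aabaaabba"

S ∉ T[0,8] ⇒ NO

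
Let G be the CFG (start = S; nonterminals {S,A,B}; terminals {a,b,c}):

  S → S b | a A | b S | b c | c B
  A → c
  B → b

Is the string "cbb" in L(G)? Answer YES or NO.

Convert to CNF:
  S -> S T0 | T0 S | T0 T2 | T1 A | T2 B
  A -> c
  B -> b
  T0 -> b
  T1 -> a
  T2 -> c

CYK table (by increasing span):
  cell(0,0) c: {A,T2}  orig:{A}
  cell(1,1) b: {B,T0}  orig:{B}
  cell(2,2) b: {B,T0}  orig:{B}
  cell(0,1) cb: {S}
  cell(1,2) bb: ∅
  cell(0,2) cbb: {S}

S ∈ T[0,2] ⇒ YES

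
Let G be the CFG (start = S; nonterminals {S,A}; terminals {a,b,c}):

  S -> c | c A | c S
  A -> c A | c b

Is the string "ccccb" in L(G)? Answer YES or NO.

Convert to CNF:
  S -> T0 A | T0 S | c
  A -> T0 A | T0 T1
  T0 -> c
  T1 -> b

Fill CYK table bottom-up:
  T[0,0] 'c' = {S,T0}  orig:{S}
  T[1,1] 'c' = {S,T0}  orig:{S}
  T[2,2] 'c' = {S,T0}  orig:{S}
  T[3,3] 'c' = {S,T0}  orig:{S}
  T[4,4] 'b' = {T1}  orig:{}
  T[0,1] 'cc' = {S}
  T[1,2] 'cc' = {S}
  T[2,3] 'cc' = {S}
  T[3,4] 'cb' = {A}
  T[0,2] 'ccc' = {S}
  T[1,3] 'ccc' = {S}
  T[2,4] 'ccb' = {A,S}
  T[0,3] 'cccc' = {S}
  T[1,4] 'cccb' = {A,S}
  T[0,4] 'ccccb' = {A,S}

S ∈ T[0,4] ⇒ YES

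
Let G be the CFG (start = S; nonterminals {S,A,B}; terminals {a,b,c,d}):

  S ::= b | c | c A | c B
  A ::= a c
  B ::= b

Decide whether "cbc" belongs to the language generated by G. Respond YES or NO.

Convert to CNF:
  S -> T1 A | T1 B | b | c
  A -> T0 T1
  B -> b
  T0 -> a
  T1 -> c

CYK fill:
  [0..0]={S,T1}  "c"  orig:{S}
  [1..1]={B,S}  "b"
  [2..2]={S,T1}  "c"  orig:{S}
  [0..1]={S}  "cb"
  [1..2]=∅  "bc"
  [0..2]=∅  "cbc"

S ∉ T[0,2] ⇒ NO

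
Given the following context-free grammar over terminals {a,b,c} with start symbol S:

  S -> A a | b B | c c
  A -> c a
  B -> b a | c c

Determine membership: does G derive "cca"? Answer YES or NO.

CNF form of G:
  S -> A T1 | T0 T0 | T2 B
  A -> T0 T1
  B -> T0 T0 | T2 T1
  T0 -> c
  T1 -> a
  T2 -> b

CYK table (by increasing span):
  T[0,0] 'c' = {T0}  orig:{}
  T[1,1] 'c' = {T0}  orig:{}
  T[2,2] 'a' = {T1}  orig:{}
  T[0,1] 'cc' = {B,S}
  T[1,2] 'ca' = {A}
  T[0,2] 'cca' = ∅

S ∉ T[0,2] ⇒ NO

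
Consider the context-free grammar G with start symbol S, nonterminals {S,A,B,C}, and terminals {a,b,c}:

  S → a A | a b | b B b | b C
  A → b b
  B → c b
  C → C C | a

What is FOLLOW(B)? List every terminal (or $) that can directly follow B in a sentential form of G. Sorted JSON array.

FIRST sets, iterate to fixpoint:
[1]
  A via A→b b: +{b}
  B via B→c b: +{c}
  C via C→a: +{a}
  S via S→a A: +{a}
  S via S→b B b: +{b}
  S: {a,b}  A: {b}  B: {c}  C: {a}
[2] (no change)
  S: {a,b}  A: {b}  B: {c}  C: {a}

FOLLOW sets:
initialize: $ ∈ FOLLOW(S)
pass 1:
  C→C C: FOLLOW(C) ⊇ FIRST(C) = {a}; new: +{a}
  S→a A: FOLLOW(A) ⊇ FOLLOW(S) ⊇ {$}; new: +{$}
  S→b B b: FOLLOW(B) ⊇ FIRST(b) = {b}; new: +{b}
  S→b C: FOLLOW(C) ⊇ FOLLOW(S) ⊇ {$}; new: +{$}
  FOLLOW[S]={$}  FOLLOW[A]={$}  FOLLOW[B]={b}  FOLLOW[C]={$,a}
pass 2: done
  FOLLOW[S]={$}  FOLLOW[A]={$}  FOLLOW[B]={b}  FOLLOW[C]={$,a}

FOLLOW(B) = ["b"]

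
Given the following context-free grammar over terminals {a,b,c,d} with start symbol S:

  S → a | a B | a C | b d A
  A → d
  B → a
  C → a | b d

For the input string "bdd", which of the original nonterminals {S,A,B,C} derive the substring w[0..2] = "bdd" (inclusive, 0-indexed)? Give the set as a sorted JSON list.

CNF form of G:
  S -> T0 X3 | T2 B | T2 C | a
  A -> d
  B -> a
  C -> T0 T1 | a
  T0 -> b
  T1 -> d
  T2 -> a
  X3 -> T1 A

CYK fill — only the sub-triangle for w[0..2]:
  cell(0,0) b: {T0}  orig:{}
  cell(1,1) d: {A,T1}  orig:{A}
  cell(2,2) d: {A,T1}  orig:{A}
  cell(0,1) bd: {C}
  cell(1,2) dd: {X3}  orig:{}
  cell(0,2) bdd: {S}

Original NTs in T[0,2] deriving "bdd": ["S"]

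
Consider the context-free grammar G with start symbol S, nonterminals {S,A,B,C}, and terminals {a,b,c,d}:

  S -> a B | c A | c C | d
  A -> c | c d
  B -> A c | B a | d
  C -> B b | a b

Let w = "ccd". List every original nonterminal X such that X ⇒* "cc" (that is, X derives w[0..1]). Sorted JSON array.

CNF form of G:
  S -> T0 A | T0 C | T2 B | d
  A -> T0 T1 | c
  B -> A T0 | B T2 | d
  C -> B T3 | T2 T3
  T0 -> c
  T1 -> d
  T2 -> a
  T3 -> b

Fill CYK table bottom-up, restricted to cells inside w[0..1]:
  T[0,0] 'c' = {A,T0}  orig:{A}
  T[1,1] 'c' = {A,T0}  orig:{A}
  T[0,1] 'cc' = {B,S}

Original NTs in T[0,1] deriving "cc": ["B", "S"]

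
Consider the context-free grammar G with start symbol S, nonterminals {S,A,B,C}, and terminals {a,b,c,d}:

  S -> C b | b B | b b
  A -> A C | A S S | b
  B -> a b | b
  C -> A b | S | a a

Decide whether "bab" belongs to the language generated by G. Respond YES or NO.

CNF form of G:
  S -> C T1 | T1 B | T1 T1
  A -> A C | A X2 | b
  B -> T0 T1 | b
  C -> A T1 | C T1 | T0 T0 | T1 B | T1 T1
  T0 -> a
  T1 -> b
  X2 -> S S

CYK fill:
  cell(0,0) b: {A,B,T1}  orig:{A,B}
  cell(1,1) a: {T0}  orig:{}
  cell(2,2) b: {A,B,T1}  orig:{A,B}
  cell(0,1) ba: ∅
  cell(1,2) ab: {B}
  cell(0,2) bab: {C,S}

S ∈ T[0,2] ⇒ YES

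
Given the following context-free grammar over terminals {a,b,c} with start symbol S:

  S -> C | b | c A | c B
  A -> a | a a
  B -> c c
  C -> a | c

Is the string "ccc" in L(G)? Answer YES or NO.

Convert to CNF:
  S -> T1 A | T1 B | a | b | c
  A -> T0 T0 | a
  B -> T1 T1
  C -> a | c
  T0 -> a
  T1 -> c

Fill CYK table bottom-up:
  T[0,0] 'c' = {C,S,T1}  orig:{C,S}
  T[1,1] 'c' = {C,S,T1}  orig:{C,S}
  T[2,2] 'c' = {C,S,T1}  orig:{C,S}
  T[0,1] 'cc' = {B}
  T[1,2] 'cc' = {B}
  T[0,2] 'ccc' = {S}

S ∈ T[0,2] ⇒ YES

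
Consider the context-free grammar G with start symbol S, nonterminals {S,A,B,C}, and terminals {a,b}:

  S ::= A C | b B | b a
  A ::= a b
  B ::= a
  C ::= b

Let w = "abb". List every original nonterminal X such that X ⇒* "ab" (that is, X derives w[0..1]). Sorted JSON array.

Convert to CNF:
  S -> A C | T1 B | T1 T0
  A -> T0 T1
  B -> a
  C -> b
  T0 -> a
  T1 -> b

CYK table (by increasing span) — only the sub-triangle for w[0..1]:
  T[0,0] 'a' = {B,T0}  orig:{B}
  T[1,1] 'b' = {C,T1}  orig:{C}
  T[0,1] 'ab' = {A}

Original NTs in T[0,1] deriving "ab": ["A"]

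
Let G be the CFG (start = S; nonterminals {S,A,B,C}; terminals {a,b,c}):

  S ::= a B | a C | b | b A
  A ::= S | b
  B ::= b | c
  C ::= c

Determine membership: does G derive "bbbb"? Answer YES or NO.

Convert to CNF:
  S -> T0 B | T0 C | T1 A | b
  A -> T0 B | T0 C | T1 A | b
  B -> b | c
  C -> c
  T0 -> a
  T1 -> b

CYK table (by increasing span):
  cell(0,0) b: {A,B,S,T1}  orig:{A,B,S}
  cell(1,1) b: {A,B,S,T1}  orig:{A,B,S}
  cell(2,2) b: {A,B,S,T1}  orig:{A,B,S}
  cell(3,3) b: {A,B,S,T1}  orig:{A,B,S}
  cell(0,1) bb: {A,S}
  cell(1,2) bb: {A,S}
  cell(2,3) bb: {A,S}
  cell(0,2) bbb: {A,S}
  cell(1,3) bbb: {A,S}
  cell(0,3) bbbb: {A,S}

S ∈ T[0,3] ⇒ YES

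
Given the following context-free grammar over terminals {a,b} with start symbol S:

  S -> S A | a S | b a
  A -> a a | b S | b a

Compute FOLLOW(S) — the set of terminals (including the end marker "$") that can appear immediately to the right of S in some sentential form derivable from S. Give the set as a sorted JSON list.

Compute FIRST by fixpoint:
[1]
  A via A→a a: +{a}
  A via A→b S: +{b}
  S via S→a S: +{a}
  S via S→b a: +{b}
  FIRST[S]={a,b}  FIRST[A]={a,b}
[2] (stable)
  FIRST[S]={a,b}  FIRST[A]={a,b}

Compute FOLLOW by fixpoint:
seed FOLLOW(S) with $
iter 1:
  S→S A: FOLLOW(S) ⊇ FIRST(A) = {a,b}; new: +{a,b}
  S→S A: FOLLOW(A) ⊇ FOLLOW(S) ⊇ {$,a,b}; new: +{$,a,b}
  S: {$,a,b}  A: {$,a,b}
iter 2: done
  S: {$,a,b}  A: {$,a,b}

FOLLOW(S) = ["$", "a", "b"]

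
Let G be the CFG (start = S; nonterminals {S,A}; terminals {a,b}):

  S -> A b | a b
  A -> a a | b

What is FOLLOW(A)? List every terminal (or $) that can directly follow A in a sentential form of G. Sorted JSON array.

FIRST sets, iterate to fixpoint:
round 1:
  A via A→a a: +{a}
  A via A→b: +{b}
  S via S→A b: +{a,b}
  FIRST[S]={a,b}  FIRST[A]={a,b}
round 2: (stable)
  FIRST[S]={a,b}  FIRST[A]={a,b}

Compute FOLLOW by fixpoint:
seed FOLLOW(S) with $
pass 1:
  S→A b: FOLLOW(A) ⊇ FIRST(b) = {b}; new: +{b}
  FOLLOW[S]={$}  FOLLOW[A]={b}
pass 2: (stable)
  FOLLOW[S]={$}  FOLLOW[A]={b}

FOLLOW(A) = ["b"]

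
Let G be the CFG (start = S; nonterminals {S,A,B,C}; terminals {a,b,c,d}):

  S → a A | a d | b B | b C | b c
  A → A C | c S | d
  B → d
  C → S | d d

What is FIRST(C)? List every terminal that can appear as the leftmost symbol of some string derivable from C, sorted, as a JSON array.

Compute FIRST by fixpoint:
pass 1:
  A via A→c S: +{c}
  A via A→d: +{d}
  B via B→d: +{d}
  C via C→d d: +{d}
  S via S→a A: +{a}
  S via S→b B: +{b}
  FIRST(S)={a,b}  FIRST(A)={c,d}  FIRST(B)={d}  FIRST(C)={d}
pass 2:
  C via C→S: +{a,b}
  FIRST(S)={a,b}  FIRST(A)={c,d}  FIRST(B)={d}  FIRST(C)={a,b,d}
pass 3: (stable)
  FIRST(S)={a,b}  FIRST(A)={c,d}  FIRST(B)={d}  FIRST(C)={a,b,d}

FIRST(C) = ["a", "b", "d"]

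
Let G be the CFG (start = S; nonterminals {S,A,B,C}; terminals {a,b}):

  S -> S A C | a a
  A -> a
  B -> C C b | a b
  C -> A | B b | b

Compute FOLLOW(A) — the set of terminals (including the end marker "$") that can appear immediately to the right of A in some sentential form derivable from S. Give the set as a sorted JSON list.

FIRST sets, iterate to fixpoint:
[1]
  A via A→a: +{a}
  B via B→a b: +{a}
  C via C→A: +{a}
  C via C→b: +{b}
  S via S→a a: +{a}
  FIRST(S)={a}  FIRST(A)={a}  FIRST(B)={a}  FIRST(C)={a,b}
[2]
  B via B→C C b: +{b}
  FIRST(S)={a}  FIRST(A)={a}  FIRST(B)={a,b}  FIRST(C)={a,b}
[3] done
  FIRST(S)={a}  FIRST(A)={a}  FIRST(B)={a,b}  FIRST(C)={a,b}

FOLLOW iteration:
initialize: $ ∈ FOLLOW(S)
[1]
  B→C C b: FOLLOW(C) ⊇ FIRST(C) = {a,b}; new: +{a,b}
  C→A: FOLLOW(A) ⊇ FOLLOW(C) ⊇ {a,b}; new: +{a,b}
  C→B b: FOLLOW(B) ⊇ FIRST(b) = {b}; new: +{b}
  S→S A C: FOLLOW(S) ⊇ FIRST(A) = {a}; new: +{a}
  S→S A C: FOLLOW(C) ⊇ FOLLOW(S) ⊇ {$,a}; new: +{$}
  FOLLOW[S]={$,a}  FOLLOW[A]={a,b}  FOLLOW[B]={b}  FOLLOW[C]={$,a,b}
[2]
  C→A: FOLLOW(A) ⊇ FOLLOW(C) ⊇ {$,a,b}; new: +{$}
  FOLLOW[S]={$,a}  FOLLOW[A]={$,a,b}  FOLLOW[B]={b}  FOLLOW[C]={$,a,b}
[3] (stable)
  FOLLOW[S]={$,a}  FOLLOW[A]={$,a,b}  FOLLOW[B]={b}  FOLLOW[C]={$,a,b}

FOLLOW(A) = ["$", "a", "b"]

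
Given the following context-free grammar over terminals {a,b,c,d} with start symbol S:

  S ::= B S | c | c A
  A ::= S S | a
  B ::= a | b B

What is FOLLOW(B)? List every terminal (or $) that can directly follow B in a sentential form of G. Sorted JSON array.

Compute FIRST by fixpoint:
[1]
  A via A→a: +{a}
  B via B→a: +{a}
  B via B→b B: +{b}
  S via S→B S: +{a,b}
  S via S→c: +{c}
  S: {a,b,c}  A: {a}  B: {a,b}
[2]
  A via A→S S: +{b,c}
  S: {a,b,c}  A: {a,b,c}  B: {a,b}
[3] — fixpoint
  S: {a,b,c}  A: {a,b,c}  B: {a,b}

Compute FOLLOW by fixpoint:
seed FOLLOW(S) with $
pass 1:
  A→S S: FOLLOW(S) ⊇ FIRST(S) = {a,b,c}; new: +{a,b,c}
  S→B S: FOLLOW(B) ⊇ FIRST(S) = {a,b,c}; new: +{a,b,c}
  S→c A: FOLLOW(A) ⊇ FOLLOW(S) ⊇ {$,a,b,c}; new: +{$,a,b,c}
  FOLLOW[S]={$,a,b,c}  FOLLOW[A]={$,a,b,c}  FOLLOW[B]={a,b,c}
pass 2: done
  FOLLOW[S]={$,a,b,c}  FOLLOW[A]={$,a,b,c}  FOLLOW[B]={a,b,c}

FOLLOW(B) = ["a", "b", "c"]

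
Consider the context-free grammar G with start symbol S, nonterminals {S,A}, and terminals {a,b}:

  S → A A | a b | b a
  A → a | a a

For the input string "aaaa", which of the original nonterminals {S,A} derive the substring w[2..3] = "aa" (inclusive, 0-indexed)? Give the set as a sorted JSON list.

CNF form of G:
  S -> A A | T0 T1 | T1 T0
  A -> T0 T0 | a
  T0 -> a
  T1 -> b

CYK fill, restricted to cells inside w[2..3]:
  [2..2]={A,T0}  "a"  orig:{A}
  [3..3]={A,T0}  "a"  orig:{A}
  [2..3]={A,S}  "aa"

Original NTs in T[2,3] deriving "aa": ["A", "S"]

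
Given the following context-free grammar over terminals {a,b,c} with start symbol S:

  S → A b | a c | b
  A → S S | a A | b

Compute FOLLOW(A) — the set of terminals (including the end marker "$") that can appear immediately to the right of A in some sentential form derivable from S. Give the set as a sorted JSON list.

Compute FIRST by fixpoint:
pass 1:
  A via A→a A: +{a}
  A via A→b: +{b}
  S via S→A b: +{a,b}
  FIRST(S)={a,b}  FIRST(A)={a,b}
pass 2: (no change)
  FIRST(S)={a,b}  FIRST(A)={a,b}

FOLLOW iteration:
FOLLOW(S) := {$}
iter 1:
  A→S S: FOLLOW(S) ⊇ FIRST(S) = {a,b}; new: +{a,b}
  S→A b: FOLLOW(A) ⊇ FIRST(b) = {b}; new: +{b}
  FOLLOW(S)={$,a,b}  FOLLOW(A)={b}
iter 2: (no change)
  FOLLOW(S)={$,a,b}  FOLLOW(A)={b}

FOLLOW(A) = ["b"]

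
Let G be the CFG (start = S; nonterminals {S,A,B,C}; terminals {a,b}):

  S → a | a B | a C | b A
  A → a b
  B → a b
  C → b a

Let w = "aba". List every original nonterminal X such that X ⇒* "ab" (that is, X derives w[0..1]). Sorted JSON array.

Convert to CNF:
  S -> T0 B | T0 C | T1 A | a
  A -> T0 T1
  B -> T0 T1
  C -> T1 T0
  T0 -> a
  T1 -> b

CYK table (by increasing span) — only the sub-triangle for w[0..1]:
  T[0,0] 'a' = {S,T0}  orig:{S}
  T[1,1] 'b' = {T1}  orig:{}
  T[0,1] 'ab' = {A,B}

Original NTs in T[0,1] deriving "ab": ["A", "B"]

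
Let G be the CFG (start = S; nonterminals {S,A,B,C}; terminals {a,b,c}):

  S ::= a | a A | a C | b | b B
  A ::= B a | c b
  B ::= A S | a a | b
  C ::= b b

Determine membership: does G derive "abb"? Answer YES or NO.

CNF form of G:
  S -> T0 A | T0 C | T2 B | a | b
  A -> B T0 | T1 T2
  B -> A S | T0 T0 | b
  C -> T2 T2
  T0 -> a
  T1 -> c
  T2 -> b

CYK table (by increasing span):
  [0..0]={S,T0}  "a"  orig:{S}
  [1..1]={B,S,T2}  "b"  orig:{B,S}
  [2..2]={B,S,T2}  "b"  orig:{B,S}
  [0..1]=∅  "ab"
  [1..2]={C,S}  "bb"
  [0..2]={S}  "abb"

S ∈ T[0,2] ⇒ YES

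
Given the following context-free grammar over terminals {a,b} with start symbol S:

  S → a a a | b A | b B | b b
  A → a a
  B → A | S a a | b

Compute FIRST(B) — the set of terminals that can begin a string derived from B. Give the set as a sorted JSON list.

Compute FIRST by fixpoint:
round 1:
  A via A→a a: +{a}
  B via B→A: +{a}
  B via B→b: +{b}
  S via S→a a a: +{a}
  S via S→b A: +{b}
  S: {a,b}  A: {a}  B: {a,b}
round 2: (no change)
  S: {a,b}  A: {a}  B: {a,b}

FIRST(B) = ["a", "b"]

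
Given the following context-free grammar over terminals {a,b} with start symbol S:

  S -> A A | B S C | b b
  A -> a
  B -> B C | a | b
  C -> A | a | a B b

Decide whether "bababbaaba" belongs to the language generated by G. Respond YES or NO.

CNF form of G:
  S -> A A | B X3 | T1 T1
  A -> a
  B -> B C | a | b
  C -> T0 X2 | a
  T0 -> a
  T1 -> b
  X2 -> B T1
  X3 -> S C

CYK fill:
  T[0,0] 'b' = {B,T1}  orig:{B}
  T[1,1] 'a' = {A,B,C,T0}  orig:{A,B,C}
  T[2,2] 'b' = {B,T1}  orig:{B}
  T[3,3] 'a' = {A,B,C,T0}  orig:{A,B,C}
  T[4,4] 'b' = {B,T1}  orig:{B}
  T[5,5] 'b' = {B,T1}  orig:{B}
  T[6,6] 'a' = {A,B,C,T0}  orig:{A,B,C}
  T[7,7] 'a' = {A,B,C,T0}  orig:{A,B,C}
  T[8,8] 'b' = {B,T1}  orig:{B}
  T[9,9] 'a' = {A,B,C,T0}  orig:{A,B,C}
  T[0,1] 'ba' = {B}
  T[1,2] 'ab' = {X2}  orig:{}
  T[2,3] 'ba' = {B}
  T[3,4] 'ab' = {X2}  orig:{}
  T[4,5] 'bb' = {S,X2}  orig:{S}
  T[5,6] 'ba' = {B}
  T[6,7] 'aa' = {B,S}
  T[7,8] 'ab' = {X2}  orig:{}
  T[8,9] 'ba' = {B}
  T[0,2] 'bab' = {X2}  orig:{}
  T[1,3] 'aba' = ∅
  T[2,4] 'bab' = {X2}  orig:{}
  T[3,5] 'abb' = {C}
  T[4,6] 'bba' = {X3}  orig:{}
  T[5,7] 'baa' = {B}
  T[6,8] 'aab' = {C,X2}  orig:{C}
  T[7,9] 'aba' = ∅
  T[0,3] 'baba' = ∅
  T[1,4] 'abab' = {C}
  T[2,5] 'babb' = {B}
  T[3,6] 'abba' = {S}
  T[4,7] 'bbaa' = ∅
  T[5,8] 'baab' = {B,X2}  orig:{B}
  T[6,9] 'aaba' = ∅
  T[0,4] 'babab' = {B}
  T[1,5] 'ababb' = ∅
  T[2,6] 'babba' = {B,S}
  T[3,7] 'abbaa' = {X3}  orig:{}
  T[4,8] 'bbaab' = {X3}  orig:{}
  T[5,9] 'baaba' = {B}
  T[0,5] 'bababb' = {X2}  orig:{}
  T[1,6] 'ababba' = ∅
  T[2,7] 'babbaa' = {B,S,X3}  orig:{B,S}
  T[3,8] 'abbaab' = {S}
  T[4,9] 'bbaaba' = ∅
  T[0,6] 'bababba' = ∅
  T[1,7] 'ababbaa' = {S}
  T[2,8] 'babbaab' = {B,S,X2}  orig:{B,S}
  T[3,9] 'abbaaba' = {X3}  orig:{}
  T[0,7] 'bababbaa' = {S}
  T[1,8] 'ababbaab' = {C}
  T[2,9] 'babbaaba' = {B,S,X3}  orig:{B,S}
  T[0,8] 'bababbaab' = {B}
  T[1,9] 'ababbaaba' = {S}
  T[0,9] 'bababbaaba' = {B,S}

S ∈ T[0,9] ⇒ YES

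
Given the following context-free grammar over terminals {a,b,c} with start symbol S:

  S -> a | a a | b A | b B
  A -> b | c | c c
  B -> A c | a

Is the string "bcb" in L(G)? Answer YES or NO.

CNF form of G:
  S -> T1 T1 | T2 A | T2 B | a
  A -> T0 T0 | b | c
  B -> A T0 | a
  T0 -> c
  T1 -> a
  T2 -> b

Fill CYK table bottom-up:
  cell(0,0) b: {A,T2}  orig:{A}
  cell(1,1) c: {A,T0}  orig:{A}
  cell(2,2) b: {A,T2}  orig:{A}
  cell(0,1) bc: {B,S}
  cell(1,2) cb: ∅
  cell(0,2) bcb: ∅

S ∉ T[0,2] ⇒ NO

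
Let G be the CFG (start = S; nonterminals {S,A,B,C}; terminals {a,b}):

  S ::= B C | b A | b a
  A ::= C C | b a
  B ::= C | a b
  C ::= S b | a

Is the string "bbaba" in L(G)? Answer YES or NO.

Convert to CNF:
  S -> B C | T0 A | T0 T1
  A -> C C | T0 T1
  B -> S T0 | T1 T0 | a
  C -> S T0 | a
  T0 -> b
  T1 -> a

CYK table (by increasing span):
  cell(0,0) b: {T0}  orig:{}
  cell(1,1) b: {T0}  orig:{}
  cell(2,2) a: {B,C,T1}  orig:{B,C}
  cell(3,3) b: {T0}  orig:{}
  cell(4,4) a: {B,C,T1}  orig:{B,C}
  cell(0,1) bb: ∅
  cell(1,2) ba: {A,S}
  cell(2,3) ab: {B}
  cell(3,4) ba: {A,S}
  cell(0,2) bba: {S}
  cell(1,3) bab: {B,C}
  cell(2,4) aba: {S}
  cell(0,3) bbab: {B,C}
  cell(1,4) baba: {A,S}
  cell(0,4) bbaba: {A,S}

S ∈ T[0,4] ⇒ YES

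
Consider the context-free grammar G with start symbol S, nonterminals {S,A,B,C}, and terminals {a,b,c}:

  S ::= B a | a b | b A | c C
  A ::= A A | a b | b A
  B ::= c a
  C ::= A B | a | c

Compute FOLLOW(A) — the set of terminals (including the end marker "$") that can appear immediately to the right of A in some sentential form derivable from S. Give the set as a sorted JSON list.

FIRST sets, iterate to fixpoint:
pass 1:
  A via A→a b: +{a}
  A via A→b A: +{b}
  B via B→c a: +{c}
  C via C→A B: +{a,b}
  C via C→c: +{c}
  S via S→B a: +{c}
  S via S→a b: +{a}
  S via S→b A: +{b}
  FIRST[S]={a,b,c}  FIRST[A]={a,b}  FIRST[B]={c}  FIRST[C]={a,b,c}
pass 2: (stable)
  FIRST[S]={a,b,c}  FIRST[A]={a,b}  FIRST[B]={c}  FIRST[C]={a,b,c}

FOLLOW iteration:
initialize: $ ∈ FOLLOW(S)
round 1:
  A→A A: FOLLOW(A) ⊇ FIRST(A) = {a,b}; new: +{a,b}
  C→A B: FOLLOW(A) ⊇ FIRST(B) = {c}; new: +{c}
  S→B a: FOLLOW(B) ⊇ FIRST(a) = {a}; new: +{a}
  S→b A: FOLLOW(A) ⊇ FOLLOW(S) ⊇ {$}; new: +{$}
  S→c C: FOLLOW(C) ⊇ FOLLOW(S) ⊇ {$}; new: +{$}
  FOLLOW[S]={$}  FOLLOW[A]={$,a,b,c}  FOLLOW[B]={a}  FOLLOW[C]={$}
round 2:
  C→A B: FOLLOW(B) ⊇ FOLLOW(C) ⊇ {$}; new: +{$}
  FOLLOW[S]={$}  FOLLOW[A]={$,a,b,c}  FOLLOW[B]={$,a}  FOLLOW[C]={$}
round 3: — fixpoint
  FOLLOW[S]={$}  FOLLOW[A]={$,a,b,c}  FOLLOW[B]={$,a}  FOLLOW[C]={$}

FOLLOW(A) = ["$", "a", "b", "c"]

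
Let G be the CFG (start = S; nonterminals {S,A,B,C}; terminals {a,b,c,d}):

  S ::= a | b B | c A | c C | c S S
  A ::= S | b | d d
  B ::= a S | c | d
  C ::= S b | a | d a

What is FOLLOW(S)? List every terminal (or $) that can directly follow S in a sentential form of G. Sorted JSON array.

FIRST sets, iterate to fixpoint:
round 1:
  A via A→b: +{b}
  A via A→d d: +{d}
  B via B→a S: +{a}
  B via B→c: +{c}
  B via B→d: +{d}
  C via C→a: +{a}
  C via C→d a: +{d}
  S via S→a: +{a}
  S via S→b B: +{b}
  S via S→c A: +{c}
  S: {a,b,c}  A: {b,d}  B: {a,c,d}  C: {a,d}
round 2:
  A via A→S: +{a,c}
  C via C→S b: +{b,c}
  S: {a,b,c}  A: {a,b,c,d}  B: {a,c,d}  C: {a,b,c,d}
round 3: (stable)
  S: {a,b,c}  A: {a,b,c,d}  B: {a,c,d}  C: {a,b,c,d}

FOLLOW iteration:
initialize: $ ∈ FOLLOW(S)
iter 1:
  C→S b: FOLLOW(S) ⊇ FIRST(b) = {b}; new: +{b}
  S→b B: FOLLOW(B) ⊇ FOLLOW(S) ⊇ {$,b}; new: +{$,b}
  S→c A: FOLLOW(A) ⊇ FOLLOW(S) ⊇ {$,b}; new: +{$,b}
  S→c C: FOLLOW(C) ⊇ FOLLOW(S) ⊇ {$,b}; new: +{$,b}
  S→c S S: FOLLOW(S) ⊇ FIRST(S) = {a,b,c}; new: +{a,c}
  FOLLOW(S)={$,a,b,c}  FOLLOW(A)={$,b}  FOLLOW(B)={$,b}  FOLLOW(C)={$,b}
iter 2:
  S→b B: FOLLOW(B) ⊇ FOLLOW(S) ⊇ {$,a,b,c}; new: +{a,c}
  S→c A: FOLLOW(A) ⊇ FOLLOW(S) ⊇ {$,a,b,c}; new: +{a,c}
  S→c C: FOLLOW(C) ⊇ FOLLOW(S) ⊇ {$,a,b,c}; new: +{a,c}
  FOLLOW(S)={$,a,b,c}  FOLLOW(A)={$,a,b,c}  FOLLOW(B)={$,a,b,c}  FOLLOW(C)={$,a,b,c}
iter 3: done
  FOLLOW(S)={$,a,b,c}  FOLLOW(A)={$,a,b,c}  FOLLOW(B)={$,a,b,c}  FOLLOW(C)={$,a,b,c}

FOLLOW(S) = ["$", "a", "b", "c"]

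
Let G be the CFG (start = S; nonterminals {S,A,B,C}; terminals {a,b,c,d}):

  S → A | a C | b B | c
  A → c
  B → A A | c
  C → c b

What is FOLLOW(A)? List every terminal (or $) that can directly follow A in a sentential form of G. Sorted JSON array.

FIRST iteration:
pass 1:
  A via A→c: +{c}
  B via B→A A: +{c}
  C via C→c b: +{c}
  S via S→A: +{c}
  S via S→a C: +{a}
  S via S→b B: +{b}
  FIRST[S]={a,b,c}  FIRST[A]={c}  FIRST[B]={c}  FIRST[C]={c}
pass 2: (stable)
  FIRST[S]={a,b,c}  FIRST[A]={c}  FIRST[B]={c}  FIRST[C]={c}

Compute FOLLOW by fixpoint:
initialize: $ ∈ FOLLOW(S)
[1]
  B→A A: FOLLOW(A) ⊇ FIRST(A) = {c}; new: +{c}
  S→A: FOLLOW(A) ⊇ FOLLOW(S) ⊇ {$}; new: +{$}
  S→a C: FOLLOW(C) ⊇ FOLLOW(S) ⊇ {$}; new: +{$}
  S→b B: FOLLOW(B) ⊇ FOLLOW(S) ⊇ {$}; new: +{$}
  S: {$}  A: {$,c}  B: {$}  C: {$}
[2] — fixpoint
  S: {$}  A: {$,c}  B: {$}  C: {$}

FOLLOW(A) = ["$", "c"]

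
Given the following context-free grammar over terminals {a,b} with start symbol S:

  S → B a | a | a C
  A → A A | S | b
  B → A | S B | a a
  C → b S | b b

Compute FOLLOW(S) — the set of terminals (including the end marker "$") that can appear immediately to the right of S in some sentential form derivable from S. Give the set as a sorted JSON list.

Compute FIRST by fixpoint:
pass 1:
  A via A→b: +{b}
  B via B→A: +{b}
  B via B→a a: +{a}
  C via C→b S: +{b}
  S via S→B a: +{a,b}
  S: {a,b}  A: {b}  B: {a,b}  C: {b}
pass 2:
  A via A→S: +{a}
  S: {a,b}  A: {a,b}  B: {a,b}  C: {b}
pass 3: (stable)
  S: {a,b}  A: {a,b}  B: {a,b}  C: {b}

FOLLOW sets:
initialize: $ ∈ FOLLOW(S)
pass 1:
  A→A A: FOLLOW(A) ⊇ FIRST(A) = {a,b}; new: +{a,b}
  A→S: FOLLOW(S) ⊇ FOLLOW(A) ⊇ {a,b}; new: +{a,b}
  S→B a: FOLLOW(B) ⊇ FIRST(a) = {a}; new: +{a}
  S→a C: FOLLOW(C) ⊇ FOLLOW(S) ⊇ {$,a,b}; new: +{$,a,b}
  FOLLOW[S]={$,a,b}  FOLLOW[A]={a,b}  FOLLOW[B]={a}  FOLLOW[C]={$,a,b}
pass 2: (stable)
  FOLLOW[S]={$,a,b}  FOLLOW[A]={a,b}  FOLLOW[B]={a}  FOLLOW[C]={$,a,b}

FOLLOW(S) = ["$", "a", "b"]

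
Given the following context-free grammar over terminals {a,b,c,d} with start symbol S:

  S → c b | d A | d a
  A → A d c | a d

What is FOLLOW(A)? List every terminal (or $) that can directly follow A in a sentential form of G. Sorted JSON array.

Compute FIRST by fixpoint:
[1]
  A via A→a d: +{a}
  S via S→c b: +{c}
  S via S→d A: +{d}
  S: {c,d}  A: {a}
[2] — fixpoint
  S: {c,d}  A: {a}

FOLLOW sets:
seed FOLLOW(S) with $
pass 1:
  A→A d c: FOLLOW(A) ⊇ FIRST(d) = {d}; new: +{d}
  S→d A: FOLLOW(A) ⊇ FOLLOW(S) ⊇ {$}; new: +{$}
  S: {$}  A: {$,d}
pass 2: (no change)
  S: {$}  A: {$,d}

FOLLOW(A) = ["$", "d"]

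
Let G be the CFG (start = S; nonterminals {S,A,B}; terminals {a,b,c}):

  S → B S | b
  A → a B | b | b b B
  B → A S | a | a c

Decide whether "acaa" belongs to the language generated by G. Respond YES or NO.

Convert to CNF:
  S -> B S | b
  A -> T0 B | T1 X3 | b
  B -> A S | T0 T2 | a
  T0 -> a
  T1 -> b
  T2 -> c
  X3 -> T1 B

CYK fill:
  [0..0]={B,T0}  "a"  orig:{B}
  [1..1]={T2}  "c"  orig:{}
  [2..2]={B,T0}  "a"  orig:{B}
  [3..3]={B,T0}  "a"  orig:{B}
  [0..1]={B}  "ac"
  [1..2]=∅  "ca"
  [2..3]={A}  "aa"
  [0..2]=∅  "aca"
  [1..3]=∅  "caa"
  [0..3]=∅  "acaa"

S ∉ T[0,3] ⇒ NO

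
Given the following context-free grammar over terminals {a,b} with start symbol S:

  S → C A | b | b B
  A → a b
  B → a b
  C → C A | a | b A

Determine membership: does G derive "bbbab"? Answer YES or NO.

Convert to CNF:
  S -> C A | T1 B | b
  A -> T0 T1
  B -> T0 T1
  C -> C A | T1 A | a
  T0 -> a
  T1 -> b

Fill CYK table bottom-up:
  [0..0]={S,T1}  "b"  orig:{S}
  [1..1]={S,T1}  "b"  orig:{S}
  [2..2]={S,T1}  "b"  orig:{S}
  [3..3]={C,T0}  "a"  orig:{C}
  [4..4]={S,T1}  "b"  orig:{S}
  [0..1]=∅  "bb"
  [1..2]=∅  "bb"
  [2..3]=∅  "ba"
  [3..4]={A,B}  "ab"
  [0..2]=∅  "bbb"
  [1..3]=∅  "bba"
  [2..4]={C,S}  "bab"
  [0..3]=∅  "bbba"
  [1..4]=∅  "bbab"
  [0..4]=∅  "bbbab"

S ∉ T[0,4] ⇒ NO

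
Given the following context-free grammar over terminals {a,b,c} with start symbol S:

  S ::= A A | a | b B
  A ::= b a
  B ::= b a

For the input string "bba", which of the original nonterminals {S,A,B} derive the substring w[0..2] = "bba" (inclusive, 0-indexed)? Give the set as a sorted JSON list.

CNF form of G:
  S -> A A | T0 B | a
  A -> T0 T1
  B -> T0 T1
  T0 -> b
  T1 -> a

CYK fill, restricted to cells inside w[0..2]:
  T[0,0] 'b' = {T0}  orig:{}
  T[1,1] 'b' = {T0}  orig:{}
  T[2,2] 'a' = {S,T1}  orig:{S}
  T[0,1] 'bb' = ∅
  T[1,2] 'ba' = {A,B}
  T[0,2] 'bba' = {S}

Original NTs in T[0,2] deriving "bba": ["S"]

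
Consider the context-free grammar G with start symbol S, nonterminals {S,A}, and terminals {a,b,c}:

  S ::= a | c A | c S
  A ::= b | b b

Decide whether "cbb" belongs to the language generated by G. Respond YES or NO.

Convert to CNF:
  S -> T1 A | T1 S | a
  A -> T0 T0 | b
  T0 -> b
  T1 -> c

CYK table (by increasing span):
  cell(0,0) c: {T1}  orig:{}
  cell(1,1) b: {A,T0}  orig:{A}
  cell(2,2) b: {A,T0}  orig:{A}
  cell(0,1) cb: {S}
  cell(1,2) bb: {A}
  cell(0,2) cbb: {S}

S ∈ T[0,2] ⇒ YES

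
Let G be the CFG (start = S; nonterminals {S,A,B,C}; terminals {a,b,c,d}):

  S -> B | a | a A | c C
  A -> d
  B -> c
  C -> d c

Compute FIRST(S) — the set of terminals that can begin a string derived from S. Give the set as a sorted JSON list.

FIRST iteration:
[1]
  A via A→d: +{d}
  B via B→c: +{c}
  C via C→d c: +{d}
  S via S→B: +{c}
  S via S→a: +{a}
  FIRST[S]={a,c}  FIRST[A]={d}  FIRST[B]={c}  FIRST[C]={d}
[2] done
  FIRST[S]={a,c}  FIRST[A]={d}  FIRST[B]={c}  FIRST[C]={d}

FIRST(S) = ["a", "c"]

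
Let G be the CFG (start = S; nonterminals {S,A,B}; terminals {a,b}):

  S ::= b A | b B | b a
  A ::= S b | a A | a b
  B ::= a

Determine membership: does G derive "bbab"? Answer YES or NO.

Convert to CNF:
  S -> T0 A | T0 B | T0 T1
  A -> S T0 | T1 A | T1 T0
  B -> a
  T0 -> b
  T1 -> a

Fill CYK table bottom-up:
  T[0,0] 'b' = {T0}  orig:{}
  T[1,1] 'b' = {T0}  orig:{}
  T[2,2] 'a' = {B,T1}  orig:{B}
  T[3,3] 'b' = {T0}  orig:{}
  T[0,1] 'bb' = ∅
  T[1,2] 'ba' = {S}
  T[2,3] 'ab' = {A}
  T[0,2] 'bba' = ∅
  T[1,3] 'bab' = {A,S}
  T[0,3] 'bbab' = {S}

S ∈ T[0,3] ⇒ YES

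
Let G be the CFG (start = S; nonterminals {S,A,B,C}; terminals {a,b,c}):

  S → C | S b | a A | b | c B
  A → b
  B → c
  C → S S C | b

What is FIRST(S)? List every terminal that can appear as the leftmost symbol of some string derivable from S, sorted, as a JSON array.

Compute FIRST by fixpoint:
[1]
  A via A→b: +{b}
  B via B→c: +{c}
  C via C→b: +{b}
  S via S→C: +{b}
  S via S→a A: +{a}
  S via S→c B: +{c}
  FIRST[S]={a,b,c}  FIRST[A]={b}  FIRST[B]={c}  FIRST[C]={b}
[2]
  C via C→S S C: +{a,c}
  FIRST[S]={a,b,c}  FIRST[A]={b}  FIRST[B]={c}  FIRST[C]={a,b,c}
[3] — fixpoint
  FIRST[S]={a,b,c}  FIRST[A]={b}  FIRST[B]={c}  FIRST[C]={a,b,c}

FIRST(S) = ["a", "b", "c"]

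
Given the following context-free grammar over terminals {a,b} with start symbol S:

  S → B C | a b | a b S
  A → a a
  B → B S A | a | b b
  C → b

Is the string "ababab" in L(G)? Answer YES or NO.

CNF form of G:
  S -> B C | T0 T1 | T0 X3
  A -> T0 T0
  B -> B X2 | T1 T1 | a
  C -> b
  T0 -> a
  T1 -> b
  X2 -> S A
  X3 -> T1 S

CYK table (by increasing span):
  [0..0]={B,T0}  "a"  orig:{B}
  [1..1]={C,T1}  "b"  orig:{C}
  [2..2]={B,T0}  "a"  orig:{B}
  [3..3]={C,T1}  "b"  orig:{C}
  [4..4]={B,T0}  "a"  orig:{B}
  [5..5]={C,T1}  "b"  orig:{C}
  [0..1]={S}  "ab"
  [1..2]=∅  "ba"
  [2..3]={S}  "ab"
  [3..4]=∅  "ba"
  [4..5]={S}  "ab"
  [0..2]=∅  "aba"
  [1..3]={X3}  "bab"  orig:{}
  [2..4]=∅  "aba"
  [3..5]={X3}  "bab"  orig:{}
  [0..3]={S}  "abab"
  [1..4]=∅  "baba"
  [2..5]={S}  "abab"
  [0..4]=∅  "ababa"
  [1..5]={X3}  "babab"  orig:{}
  [0..5]={S}  "ababab"

S ∈ T[0,5] ⇒ YES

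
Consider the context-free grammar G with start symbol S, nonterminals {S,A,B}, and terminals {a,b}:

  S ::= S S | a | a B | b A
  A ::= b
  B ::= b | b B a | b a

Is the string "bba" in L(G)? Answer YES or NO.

CNF form of G:
  S -> S S | T0 A | T1 B | a
  A -> b
  B -> T0 T1 | T0 X2 | b
  T0 -> b
  T1 -> a
  X2 -> B T1

CYK fill:
  [0..0]={A,B,T0}  "b"  orig:{A,B}
  [1..1]={A,B,T0}  "b"  orig:{A,B}
  [2..2]={S,T1}  "a"  orig:{S}
  [0..1]={S}  "bb"
  [1..2]={B,X2}  "ba"  orig:{B}
  [0..2]={B,S}  "bba"

S ∈ T[0,2] ⇒ YES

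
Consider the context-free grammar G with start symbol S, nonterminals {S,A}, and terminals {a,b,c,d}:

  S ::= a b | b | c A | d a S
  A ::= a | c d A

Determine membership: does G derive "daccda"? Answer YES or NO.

Convert to CNF:
  S -> T0 A | T1 X5 | T2 T3 | b
  A -> T0 X4 | a
  T0 -> c
  T1 -> d
  T2 -> a
  T3 -> b
  X4 -> T1 A
  X5 -> T2 S

CYK table (by increasing span):
  T[0,0] 'd' = {T1}  orig:{}
  T[1,1] 'a' = {A,T2}  orig:{A}
  T[2,2] 'c' = {T0}  orig:{}
  T[3,3] 'c' = {T0}  orig:{}
  T[4,4] 'd' = {T1}  orig:{}
  T[5,5] 'a' = {A,T2}  orig:{A}
  T[0,1] 'da' = {X4}  orig:{}
  T[1,2] 'ac' = ∅
  T[2,3] 'cc' = ∅
  T[3,4] 'cd' = ∅
  T[4,5] 'da' = {X4}  orig:{}
  T[0,2] 'dac' = ∅
  T[1,3] 'acc' = ∅
  T[2,4] 'ccd' = ∅
  T[3,5] 'cda' = {A}
  T[0,3] 'dacc' = ∅
  T[1,4] 'accd' = ∅
  T[2,5] 'ccda' = {S}
  T[0,4] 'daccd' = ∅
  T[1,5] 'accda' = {X5}  orig:{}
  T[0,5] 'daccda' = {S}

S ∈ T[0,5] ⇒ YES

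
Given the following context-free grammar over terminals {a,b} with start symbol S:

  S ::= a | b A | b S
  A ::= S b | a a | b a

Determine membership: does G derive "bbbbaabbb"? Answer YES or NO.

Convert to CNF:
  S -> T0 A | T0 S | a
  A -> S T0 | T0 T1 | T1 T1
  T0 -> b
  T1 -> a

CYK fill:
  cell(0,0) b: {T0}  orig:{}
  cell(1,1) b: {T0}  orig:{}
  cell(2,2) b: {T0}  orig:{}
  cell(3,3) b: {T0}  orig:{}
  cell(4,4) a: {S,T1}  orig:{S}
  cell(5,5) a: {S,T1}  orig:{S}
  cell(6,6) b: {T0}  orig:{}
  cell(7,7) b: {T0}  orig:{}
  cell(8,8) b: {T0}  orig:{}
  cell(0,1) bb: ∅
  cell(1,2) bb: ∅
  cell(2,3) bb: ∅
  cell(3,4) ba: {A,S}
  cell(4,5) aa: {A}
  cell(5,6) ab: {A}
  cell(6,7) bb: ∅
  cell(7,8) bb: ∅
  cell(0,2) bbb: ∅
  cell(1,3) bbb: ∅
  cell(2,4) bba: {S}
  cell(3,5) baa: {S}
  cell(4,6) aab: ∅
  cell(5,7) abb: ∅
  cell(6,8) bbb: ∅
  cell(0,3) bbbb: ∅
  cell(1,4) bbba: {S}
  cell(2,5) bbaa: {S}
  cell(3,6) baab: {A}
  cell(4,7) aabb: ∅
  cell(5,8) abbb: ∅
  cell(0,4) bbbba: {S}
  cell(1,5) bbbaa: {S}
  cell(2,6) bbaab: {A,S}
  cell(3,7) baabb: ∅
  cell(4,8) aabbb: ∅
  cell(0,5) bbbbaa: {S}
  cell(1,6) bbbaab: {A,S}
  cell(2,7) bbaabb: {A}
  cell(3,8) baabbb: ∅
  cell(0,6) bbbbaab: {A,S}
  cell(1,7) bbbaabb: {A,S}
  cell(2,8) bbaabbb: ∅
  cell(0,7) bbbbaabb: {A,S}
  cell(1,8) bbbaabbb: {A}
  cell(0,8) bbbbaabbb: {A,S}

S ∈ T[0,8] ⇒ YES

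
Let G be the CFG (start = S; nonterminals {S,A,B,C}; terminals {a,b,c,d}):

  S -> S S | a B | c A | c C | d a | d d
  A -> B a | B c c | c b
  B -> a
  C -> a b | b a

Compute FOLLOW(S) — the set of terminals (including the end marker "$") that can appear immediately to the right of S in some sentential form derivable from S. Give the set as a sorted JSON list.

FIRST iteration:
pass 1:
  A via A→c b: +{c}
  B via B→a: +{a}
  C via C→a b: +{a}
  C via C→b a: +{b}
  S via S→a B: +{a}
  S via S→c A: +{c}
  S via S→d a: +{d}
  S: {a,c,d}  A: {c}  B: {a}  C: {a,b}
pass 2:
  A via A→B a: +{a}
  S: {a,c,d}  A: {a,c}  B: {a}  C: {a,b}
pass 3: — fixpoint
  S: {a,c,d}  A: {a,c}  B: {a}  C: {a,b}

FOLLOW iteration:
initialize: $ ∈ FOLLOW(S)
pass 1:
  A→B a: FOLLOW(B) ⊇ FIRST(a) = {a}; new: +{a}
  A→B c c: FOLLOW(B) ⊇ FIRST(c) = {c}; new: +{c}
  S→S S: FOLLOW(S) ⊇ FIRST(S) = {a,c,d}; new: +{a,c,d}
  S→a B: FOLLOW(B) ⊇ FOLLOW(S) ⊇ {$,a,c,d}; new: +{$,d}
  S→c A: FOLLOW(A) ⊇ FOLLOW(S) ⊇ {$,a,c,d}; new: +{$,a,c,d}
  S→c C: FOLLOW(C) ⊇ FOLLOW(S) ⊇ {$,a,c,d}; new: +{$,a,c,d}
  S: {$,a,c,d}  A: {$,a,c,d}  B: {$,a,c,d}  C: {$,a,c,d}
pass 2: — fixpoint
  S: {$,a,c,d}  A: {$,a,c,d}  B: {$,a,c,d}  C: {$,a,c,d}

FOLLOW(S) = ["$", "a", "c", "d"]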